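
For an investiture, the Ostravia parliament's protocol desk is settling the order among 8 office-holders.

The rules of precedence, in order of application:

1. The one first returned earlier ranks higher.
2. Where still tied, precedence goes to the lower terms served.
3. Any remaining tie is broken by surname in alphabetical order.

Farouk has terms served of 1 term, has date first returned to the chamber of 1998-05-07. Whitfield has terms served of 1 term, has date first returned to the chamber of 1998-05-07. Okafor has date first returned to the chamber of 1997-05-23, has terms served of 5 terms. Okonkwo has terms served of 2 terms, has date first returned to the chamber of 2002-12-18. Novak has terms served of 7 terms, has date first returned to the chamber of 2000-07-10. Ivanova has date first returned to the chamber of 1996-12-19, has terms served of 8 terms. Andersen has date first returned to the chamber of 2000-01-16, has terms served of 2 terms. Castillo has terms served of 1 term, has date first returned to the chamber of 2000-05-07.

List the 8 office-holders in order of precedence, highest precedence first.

By date first returned to the chamber (earlier first): Ivanova (1996-12-19); then Okafor (1997-05-23); then Farouk and Whitfield (both 1998-05-07); then Andersen (2000-01-16); then Castillo (2000-05-07); then Novak (2000-07-10); then Okonkwo (2002-12-18).
Farouk and Whitfield both have terms served 1 term, so the next rule applies.
Among Farouk and Whitfield, alphabetically by surname: Farouk before Whitfield.
Full order: Ivanova, Okafor, Farouk, Whitfield, Andersen, Castillo, Novak, Okonkwo.

Ivanova, Okafor, Farouk, Whitfield, Andersen, Castillo, Novak, Okonkwo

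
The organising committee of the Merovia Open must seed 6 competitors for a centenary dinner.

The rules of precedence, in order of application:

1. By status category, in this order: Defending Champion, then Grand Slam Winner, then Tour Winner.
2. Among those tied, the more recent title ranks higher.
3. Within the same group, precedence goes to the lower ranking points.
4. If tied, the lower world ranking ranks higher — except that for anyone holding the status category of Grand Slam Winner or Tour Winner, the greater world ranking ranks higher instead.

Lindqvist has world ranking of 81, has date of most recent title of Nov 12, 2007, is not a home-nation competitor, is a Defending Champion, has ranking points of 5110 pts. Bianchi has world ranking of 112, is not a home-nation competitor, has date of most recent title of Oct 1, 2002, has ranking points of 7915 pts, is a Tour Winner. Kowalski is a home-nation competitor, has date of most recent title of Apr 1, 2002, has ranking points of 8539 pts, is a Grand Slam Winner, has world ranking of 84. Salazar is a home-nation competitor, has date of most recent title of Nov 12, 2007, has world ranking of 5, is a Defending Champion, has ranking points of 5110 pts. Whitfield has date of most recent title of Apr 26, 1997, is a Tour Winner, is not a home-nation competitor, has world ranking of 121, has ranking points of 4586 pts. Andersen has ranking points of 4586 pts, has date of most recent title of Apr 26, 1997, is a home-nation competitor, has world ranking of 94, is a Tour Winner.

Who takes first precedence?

By status category: Salazar and Lindqvist (Defending Champion); then Kowalski (Grand Slam Winner); then Bianchi, Whitfield and Andersen (Tour Winner).
Salazar and Lindqvist both have date of most recent title Nov 12, 2007, so the next rule applies.
Salazar and Lindqvist both have ranking points 5110 pts, so the next rule applies.
Among Salazar and Lindqvist, by world ranking (lower first): Salazar (5) before Lindqvist (81).
Among Bianchi, Whitfield and Andersen, by date of most recent title (later first): Bianchi (Oct 1, 2002) before Whitfield and Andersen (Apr 26, 1997).
Whitfield and Andersen both have ranking points 4586 pts, so the next rule applies.
Among Whitfield and Andersen, by world ranking (higher first) (reversed rule for this group): Whitfield (121) before Andersen (94).
Order: Salazar, Lindqvist, Kowalski, Bianchi, Whitfield, Andersen.

Salazar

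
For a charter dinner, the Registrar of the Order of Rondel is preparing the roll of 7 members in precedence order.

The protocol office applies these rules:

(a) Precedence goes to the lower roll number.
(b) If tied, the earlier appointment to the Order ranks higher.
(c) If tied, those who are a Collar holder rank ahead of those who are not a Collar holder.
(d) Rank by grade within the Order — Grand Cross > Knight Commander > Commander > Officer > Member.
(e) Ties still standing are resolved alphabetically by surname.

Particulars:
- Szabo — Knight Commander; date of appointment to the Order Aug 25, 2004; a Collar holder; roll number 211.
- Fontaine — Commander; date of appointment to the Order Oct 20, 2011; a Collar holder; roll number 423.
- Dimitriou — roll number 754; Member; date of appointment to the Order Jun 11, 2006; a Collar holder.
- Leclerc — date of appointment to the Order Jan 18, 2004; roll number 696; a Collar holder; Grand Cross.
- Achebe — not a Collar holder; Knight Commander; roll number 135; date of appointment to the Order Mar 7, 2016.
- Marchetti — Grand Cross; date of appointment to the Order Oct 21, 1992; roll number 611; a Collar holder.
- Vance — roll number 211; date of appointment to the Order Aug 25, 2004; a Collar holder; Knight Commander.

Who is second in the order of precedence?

Szabo

By roll number (lower first): Achebe (135); then Szabo and Vance (both 211); then Fontaine (423); then Marchetti (611); then Leclerc (696); then Dimitriou (754).
Szabo and Vance both have date of appointment to the Order Aug 25, 2004, so the next rule applies.
Szabo and Vance are each a Collar holder, so the next rule applies.
Szabo and Vance are each Knight Commander, so the next rule applies.
Among Szabo and Vance, alphabetically by surname: Szabo before Vance.
Order: Achebe, Szabo, Vance, Fontaine, Marchetti, Leclerc, Dimitriou.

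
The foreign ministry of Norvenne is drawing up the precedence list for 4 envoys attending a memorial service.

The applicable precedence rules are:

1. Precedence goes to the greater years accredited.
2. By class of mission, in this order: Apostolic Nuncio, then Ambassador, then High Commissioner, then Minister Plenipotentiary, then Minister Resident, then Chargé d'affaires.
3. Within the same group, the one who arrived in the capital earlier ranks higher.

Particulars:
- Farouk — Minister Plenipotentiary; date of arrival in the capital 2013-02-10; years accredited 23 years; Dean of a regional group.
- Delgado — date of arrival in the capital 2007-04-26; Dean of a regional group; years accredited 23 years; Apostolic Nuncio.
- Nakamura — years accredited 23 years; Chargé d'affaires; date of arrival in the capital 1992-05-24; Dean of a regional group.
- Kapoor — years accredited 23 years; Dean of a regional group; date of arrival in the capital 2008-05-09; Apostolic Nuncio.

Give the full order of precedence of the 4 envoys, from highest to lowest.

Delgado, Kapoor, Farouk, Nakamura

By years accredited (higher first): Delgado, Kapoor, Farouk and Nakamura (each 23 years).
Among Delgado, Kapoor, Farouk and Nakamura, by class of mission: Delgado and Kapoor (Apostolic Nuncio) before Farouk (Minister Plenipotentiary) before Nakamura (Chargé d'affaires).
Among Delgado and Kapoor, by date of arrival in the capital (earlier first): Delgado (2007-04-26) before Kapoor (2008-05-09).
Full order: Delgado, Kapoor, Farouk, Nakamura.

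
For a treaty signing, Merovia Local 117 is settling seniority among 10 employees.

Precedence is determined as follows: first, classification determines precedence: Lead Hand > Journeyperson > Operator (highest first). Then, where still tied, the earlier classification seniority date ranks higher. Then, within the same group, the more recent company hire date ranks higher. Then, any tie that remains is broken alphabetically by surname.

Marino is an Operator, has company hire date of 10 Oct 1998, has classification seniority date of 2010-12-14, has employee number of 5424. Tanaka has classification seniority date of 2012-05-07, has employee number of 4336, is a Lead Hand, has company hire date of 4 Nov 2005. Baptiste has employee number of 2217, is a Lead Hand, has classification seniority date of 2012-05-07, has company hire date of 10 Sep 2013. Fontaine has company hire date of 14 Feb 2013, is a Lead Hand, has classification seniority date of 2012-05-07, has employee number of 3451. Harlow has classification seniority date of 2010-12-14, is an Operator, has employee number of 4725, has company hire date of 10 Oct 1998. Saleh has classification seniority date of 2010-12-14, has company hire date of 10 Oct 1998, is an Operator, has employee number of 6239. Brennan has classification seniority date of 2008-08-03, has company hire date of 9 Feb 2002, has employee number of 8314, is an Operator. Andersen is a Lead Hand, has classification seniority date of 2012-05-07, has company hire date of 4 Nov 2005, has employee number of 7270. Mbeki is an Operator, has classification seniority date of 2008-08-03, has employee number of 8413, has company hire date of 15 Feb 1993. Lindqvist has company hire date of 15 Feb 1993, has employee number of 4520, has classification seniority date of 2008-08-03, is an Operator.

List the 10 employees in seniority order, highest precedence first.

By classification: Baptiste, Fontaine, Andersen and Tanaka (Lead Hand); then Brennan, Lindqvist, Mbeki, Harlow, Marino and Saleh (Operator).
Baptiste, Fontaine, Andersen and Tanaka all have classification seniority date 2012-05-07, so the next rule applies.
Among Baptiste, Fontaine, Andersen and Tanaka, by company hire date (later first): Baptiste (10 Sep 2013) before Fontaine (14 Feb 2013) before Andersen and Tanaka (4 Nov 2005).
Among Andersen and Tanaka, alphabetically by surname: Andersen before Tanaka.
Among Brennan, Lindqvist, Mbeki, Harlow, Marino and Saleh, by classification seniority date (earlier first): Brennan, Lindqvist and Mbeki (2008-08-03) before Harlow, Marino and Saleh (2010-12-14).
Among Brennan, Lindqvist and Mbeki, by company hire date (later first): Brennan (9 Feb 2002) before Lindqvist and Mbeki (15 Feb 1993).
Among Lindqvist and Mbeki, alphabetically by surname: Lindqvist before Mbeki.
Harlow, Marino and Saleh all have company hire date 10 Oct 1998, so the next rule applies.
Among Harlow, Marino and Saleh, alphabetically by surname: Harlow before Marino before Saleh.
Full order: Baptiste, Fontaine, Andersen, Tanaka, Brennan, Lindqvist, Mbeki, Harlow, Marino, Saleh.

Baptiste, Fontaine, Andersen, Tanaka, Brennan, Lindqvist, Mbeki, Harlow, Marino, Saleh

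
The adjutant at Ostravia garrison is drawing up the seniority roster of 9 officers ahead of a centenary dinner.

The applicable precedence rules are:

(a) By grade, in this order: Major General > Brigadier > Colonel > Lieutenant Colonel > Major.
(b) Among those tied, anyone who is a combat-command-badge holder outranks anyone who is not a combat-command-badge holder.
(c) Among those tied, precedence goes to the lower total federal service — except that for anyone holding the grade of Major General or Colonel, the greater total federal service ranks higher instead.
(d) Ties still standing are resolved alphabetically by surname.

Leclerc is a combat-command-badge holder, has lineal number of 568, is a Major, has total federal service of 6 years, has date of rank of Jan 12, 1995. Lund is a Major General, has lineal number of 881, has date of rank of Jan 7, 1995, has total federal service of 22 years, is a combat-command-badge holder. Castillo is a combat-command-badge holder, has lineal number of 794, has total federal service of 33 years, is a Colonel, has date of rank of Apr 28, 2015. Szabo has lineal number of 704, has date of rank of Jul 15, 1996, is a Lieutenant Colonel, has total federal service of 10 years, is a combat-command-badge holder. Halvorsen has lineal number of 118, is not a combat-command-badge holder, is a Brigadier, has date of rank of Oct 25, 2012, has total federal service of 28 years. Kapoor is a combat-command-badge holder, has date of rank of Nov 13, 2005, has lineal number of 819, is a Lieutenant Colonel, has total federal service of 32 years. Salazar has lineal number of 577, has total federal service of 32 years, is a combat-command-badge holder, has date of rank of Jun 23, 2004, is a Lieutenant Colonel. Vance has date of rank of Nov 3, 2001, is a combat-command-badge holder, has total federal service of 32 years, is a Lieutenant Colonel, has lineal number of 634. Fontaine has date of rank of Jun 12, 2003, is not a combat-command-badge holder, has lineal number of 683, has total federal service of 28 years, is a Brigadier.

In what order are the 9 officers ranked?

By grade: Lund (Major General); then Fontaine and Halvorsen (Brigadier); then Castillo (Colonel); then Szabo, Kapoor, Salazar and Vance (Lieutenant Colonel); then Leclerc (Major).
Fontaine and Halvorsen are each not a combat-command-badge holder, so the next rule applies.
Fontaine and Halvorsen both have total federal service 28 years, so the next rule applies.
Among Fontaine and Halvorsen, alphabetically by surname: Fontaine before Halvorsen.
Szabo, Kapoor, Salazar and Vance are each a combat-command-badge holder, so the next rule applies.
Among Szabo, Kapoor, Salazar and Vance, by total federal service (lower first): Szabo (10 years) before Kapoor, Salazar and Vance (32 years).
Among Kapoor, Salazar and Vance, alphabetically by surname: Kapoor before Salazar before Vance.
Full order: Lund, Fontaine, Halvorsen, Castillo, Szabo, Kapoor, Salazar, Vance, Leclerc.

Lund, Fontaine, Halvorsen, Castillo, Szabo, Kapoor, Salazar, Vance, Leclerc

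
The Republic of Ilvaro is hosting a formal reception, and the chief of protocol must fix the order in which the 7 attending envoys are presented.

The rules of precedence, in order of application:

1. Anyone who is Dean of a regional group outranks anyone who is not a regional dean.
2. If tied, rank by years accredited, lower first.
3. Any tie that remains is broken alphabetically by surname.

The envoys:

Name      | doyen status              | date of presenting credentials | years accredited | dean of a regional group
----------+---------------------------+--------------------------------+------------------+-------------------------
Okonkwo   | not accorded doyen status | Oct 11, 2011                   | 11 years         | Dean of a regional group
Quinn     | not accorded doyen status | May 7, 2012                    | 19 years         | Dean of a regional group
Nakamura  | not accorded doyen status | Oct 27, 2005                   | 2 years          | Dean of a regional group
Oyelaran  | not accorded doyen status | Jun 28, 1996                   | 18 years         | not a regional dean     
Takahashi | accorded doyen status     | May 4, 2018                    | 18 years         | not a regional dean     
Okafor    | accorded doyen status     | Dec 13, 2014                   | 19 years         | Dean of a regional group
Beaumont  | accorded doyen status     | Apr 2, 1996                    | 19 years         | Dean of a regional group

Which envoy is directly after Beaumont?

Okafor

By the first rule: Nakamura, Okonkwo, Beaumont, Okafor and Quinn (each Dean of a regional group); then Oyelaran and Takahashi (both not a regional dean).
Among Nakamura, Okonkwo, Beaumont, Okafor and Quinn, by years accredited (lower first): Nakamura (2 years) before Okonkwo (11 years) before Beaumont, Okafor and Quinn (19 years).
Among Beaumont, Okafor and Quinn, alphabetically by surname: Beaumont before Okafor before Quinn.
Oyelaran and Takahashi both have years accredited 18 years, so the next rule applies.
Among Oyelaran and Takahashi, alphabetically by surname: Oyelaran before Takahashi.
Order: Nakamura, Okonkwo, Beaumont, Okafor, Quinn, Oyelaran, Takahashi.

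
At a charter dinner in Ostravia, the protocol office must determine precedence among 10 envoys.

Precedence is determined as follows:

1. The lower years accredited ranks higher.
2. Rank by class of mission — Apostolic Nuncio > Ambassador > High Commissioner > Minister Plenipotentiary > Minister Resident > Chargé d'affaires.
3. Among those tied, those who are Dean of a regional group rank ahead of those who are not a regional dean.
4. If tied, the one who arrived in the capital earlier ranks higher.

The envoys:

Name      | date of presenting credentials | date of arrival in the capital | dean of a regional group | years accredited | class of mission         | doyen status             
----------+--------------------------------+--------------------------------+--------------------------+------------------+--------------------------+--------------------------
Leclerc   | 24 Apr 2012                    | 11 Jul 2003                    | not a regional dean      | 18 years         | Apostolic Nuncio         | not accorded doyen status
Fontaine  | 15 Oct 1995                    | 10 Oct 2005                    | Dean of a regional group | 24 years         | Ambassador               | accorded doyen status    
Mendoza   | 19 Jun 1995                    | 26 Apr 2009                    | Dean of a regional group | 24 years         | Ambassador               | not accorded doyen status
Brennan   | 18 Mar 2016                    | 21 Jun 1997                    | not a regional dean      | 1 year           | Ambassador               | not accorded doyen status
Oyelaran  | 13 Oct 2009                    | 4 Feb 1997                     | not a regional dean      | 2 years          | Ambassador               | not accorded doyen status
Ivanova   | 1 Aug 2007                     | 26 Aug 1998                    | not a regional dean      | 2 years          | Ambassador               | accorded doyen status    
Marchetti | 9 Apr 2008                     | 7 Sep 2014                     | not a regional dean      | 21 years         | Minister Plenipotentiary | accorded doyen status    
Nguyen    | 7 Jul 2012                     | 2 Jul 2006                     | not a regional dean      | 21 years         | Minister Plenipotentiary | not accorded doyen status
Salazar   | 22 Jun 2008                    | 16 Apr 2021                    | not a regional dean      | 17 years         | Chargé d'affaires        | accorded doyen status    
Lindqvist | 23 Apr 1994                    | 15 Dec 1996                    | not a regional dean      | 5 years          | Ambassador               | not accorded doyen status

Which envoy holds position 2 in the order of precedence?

Oyelaran

By years accredited (lower first): Brennan (1 year); then Oyelaran and Ivanova (both 2 years); then Lindqvist (5 years); then Salazar (17 years); then Leclerc (18 years); then Nguyen and Marchetti (both 21 years); then Fontaine and Mendoza (both 24 years).
Oyelaran and Ivanova are each Ambassador, so the next rule applies.
Oyelaran and Ivanova are each not a regional dean, so the next rule applies.
Among Oyelaran and Ivanova, by date of arrival in the capital (earlier first): Oyelaran (4 Feb 1997) before Ivanova (26 Aug 1998).
Nguyen and Marchetti are each Minister Plenipotentiary, so the next rule applies.
Nguyen and Marchetti are each not a regional dean, so the next rule applies.
Among Nguyen and Marchetti, by date of arrival in the capital (earlier first): Nguyen (2 Jul 2006) before Marchetti (7 Sep 2014).
Fontaine and Mendoza are each Ambassador, so the next rule applies.
Fontaine and Mendoza are each Dean of a regional group, so the next rule applies.
Among Fontaine and Mendoza, by date of arrival in the capital (earlier first): Fontaine (10 Oct 2005) before Mendoza (26 Apr 2009).
Order: Brennan, Oyelaran, Ivanova, Lindqvist, Salazar, Leclerc, Nguyen, Marchetti, Fontaine, Mendoza.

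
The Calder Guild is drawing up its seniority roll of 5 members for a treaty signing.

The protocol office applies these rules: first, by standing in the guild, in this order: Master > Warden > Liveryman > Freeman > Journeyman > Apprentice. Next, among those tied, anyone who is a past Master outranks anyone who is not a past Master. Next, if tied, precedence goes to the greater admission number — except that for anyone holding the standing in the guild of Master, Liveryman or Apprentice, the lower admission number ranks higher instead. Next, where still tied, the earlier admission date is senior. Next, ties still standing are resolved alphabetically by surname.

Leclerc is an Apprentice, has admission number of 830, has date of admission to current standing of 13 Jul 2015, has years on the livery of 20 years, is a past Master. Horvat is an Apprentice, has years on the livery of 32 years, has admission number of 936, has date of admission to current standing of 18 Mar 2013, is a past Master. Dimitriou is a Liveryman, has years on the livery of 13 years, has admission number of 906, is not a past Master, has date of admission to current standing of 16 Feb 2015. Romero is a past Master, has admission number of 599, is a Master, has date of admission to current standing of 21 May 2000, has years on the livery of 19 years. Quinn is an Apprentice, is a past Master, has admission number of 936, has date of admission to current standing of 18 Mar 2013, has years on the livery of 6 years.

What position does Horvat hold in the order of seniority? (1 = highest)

4

By standing in the guild: Romero (Master); then Dimitriou (Liveryman); then Leclerc, Horvat and Quinn (Apprentice).
Leclerc, Horvat and Quinn are each a past Master, so the next rule applies.
Among Leclerc, Horvat and Quinn, by admission number (lower first) (reversed rule for this group): Leclerc (830) before Horvat and Quinn (936).
Horvat and Quinn both have date of admission to current standing 18 Mar 2013, so the next rule applies.
Among Horvat and Quinn, alphabetically by surname: Horvat before Quinn.
Order: Romero, Dimitriou, Leclerc, Horvat, Quinn. So position 4.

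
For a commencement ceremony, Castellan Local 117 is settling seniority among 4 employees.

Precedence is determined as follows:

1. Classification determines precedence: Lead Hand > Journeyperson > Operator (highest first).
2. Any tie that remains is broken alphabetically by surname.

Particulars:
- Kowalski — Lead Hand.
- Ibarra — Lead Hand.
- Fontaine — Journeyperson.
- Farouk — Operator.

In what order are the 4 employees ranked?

By classification: Ibarra and Kowalski (Lead Hand); then Fontaine (Journeyperson); then Farouk (Operator).
Among Ibarra and Kowalski, alphabetically by surname: Ibarra before Kowalski.
Full order: Ibarra, Kowalski, Fontaine, Farouk.

Ibarra, Kowalski, Fontaine, Farouk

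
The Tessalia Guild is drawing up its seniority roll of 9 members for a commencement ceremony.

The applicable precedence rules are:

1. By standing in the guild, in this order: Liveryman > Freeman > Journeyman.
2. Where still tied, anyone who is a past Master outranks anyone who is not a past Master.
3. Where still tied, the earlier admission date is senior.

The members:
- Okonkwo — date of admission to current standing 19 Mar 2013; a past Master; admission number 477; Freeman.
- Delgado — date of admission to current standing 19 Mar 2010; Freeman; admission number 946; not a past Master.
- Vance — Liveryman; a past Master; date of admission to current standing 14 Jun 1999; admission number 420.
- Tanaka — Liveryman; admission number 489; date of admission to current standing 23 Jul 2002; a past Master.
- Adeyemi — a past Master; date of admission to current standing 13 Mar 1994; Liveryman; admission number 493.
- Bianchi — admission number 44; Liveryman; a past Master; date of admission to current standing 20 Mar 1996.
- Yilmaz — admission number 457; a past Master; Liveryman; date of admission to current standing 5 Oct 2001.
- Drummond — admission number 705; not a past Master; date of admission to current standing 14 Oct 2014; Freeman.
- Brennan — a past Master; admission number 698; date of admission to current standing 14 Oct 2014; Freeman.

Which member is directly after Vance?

Yilmaz

By standing in the guild: Adeyemi, Bianchi, Vance, Yilmaz and Tanaka (Liveryman); then Okonkwo, Brennan, Delgado and Drummond (Freeman).
Adeyemi, Bianchi, Vance, Yilmaz and Tanaka are each a past Master, so the next rule applies.
Among Adeyemi, Bianchi, Vance, Yilmaz and Tanaka, by date of admission to current standing (earlier first): Adeyemi (13 Mar 1994) before Bianchi (20 Mar 1996) before Vance (14 Jun 1999) before Yilmaz (5 Oct 2001) before Tanaka (23 Jul 2002).
Among Okonkwo, Brennan, Delgado and Drummond, a past Master before not a past Master: Okonkwo and Brennan (a past Master) before Delgado and Drummond (not a past Master).
Among Okonkwo and Brennan, by date of admission to current standing (earlier first): Okonkwo (19 Mar 2013) before Brennan (14 Oct 2014).
Among Delgado and Drummond, by date of admission to current standing (earlier first): Delgado (19 Mar 2010) before Drummond (14 Oct 2014).
Order: Adeyemi, Bianchi, Vance, Yilmaz, Tanaka, Okonkwo, Brennan, Delgado, Drummond.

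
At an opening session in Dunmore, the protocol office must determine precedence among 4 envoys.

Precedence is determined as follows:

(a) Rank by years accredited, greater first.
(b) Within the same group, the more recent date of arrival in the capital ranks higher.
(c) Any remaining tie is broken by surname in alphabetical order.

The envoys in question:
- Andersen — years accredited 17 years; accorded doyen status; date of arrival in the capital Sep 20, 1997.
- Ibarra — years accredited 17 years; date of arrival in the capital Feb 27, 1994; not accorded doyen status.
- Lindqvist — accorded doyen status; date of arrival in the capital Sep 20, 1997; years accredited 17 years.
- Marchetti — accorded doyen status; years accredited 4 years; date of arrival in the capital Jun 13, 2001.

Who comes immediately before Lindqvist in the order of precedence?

Andersen

By years accredited (higher first): Andersen, Lindqvist and Ibarra (each 17 years); then Marchetti (4 years).
Among Andersen, Lindqvist and Ibarra, by date of arrival in the capital (later first): Andersen and Lindqvist (Sep 20, 1997) before Ibarra (Feb 27, 1994).
Among Andersen and Lindqvist, alphabetically by surname: Andersen before Lindqvist.
Order: Andersen, Lindqvist, Ibarra, Marchetti.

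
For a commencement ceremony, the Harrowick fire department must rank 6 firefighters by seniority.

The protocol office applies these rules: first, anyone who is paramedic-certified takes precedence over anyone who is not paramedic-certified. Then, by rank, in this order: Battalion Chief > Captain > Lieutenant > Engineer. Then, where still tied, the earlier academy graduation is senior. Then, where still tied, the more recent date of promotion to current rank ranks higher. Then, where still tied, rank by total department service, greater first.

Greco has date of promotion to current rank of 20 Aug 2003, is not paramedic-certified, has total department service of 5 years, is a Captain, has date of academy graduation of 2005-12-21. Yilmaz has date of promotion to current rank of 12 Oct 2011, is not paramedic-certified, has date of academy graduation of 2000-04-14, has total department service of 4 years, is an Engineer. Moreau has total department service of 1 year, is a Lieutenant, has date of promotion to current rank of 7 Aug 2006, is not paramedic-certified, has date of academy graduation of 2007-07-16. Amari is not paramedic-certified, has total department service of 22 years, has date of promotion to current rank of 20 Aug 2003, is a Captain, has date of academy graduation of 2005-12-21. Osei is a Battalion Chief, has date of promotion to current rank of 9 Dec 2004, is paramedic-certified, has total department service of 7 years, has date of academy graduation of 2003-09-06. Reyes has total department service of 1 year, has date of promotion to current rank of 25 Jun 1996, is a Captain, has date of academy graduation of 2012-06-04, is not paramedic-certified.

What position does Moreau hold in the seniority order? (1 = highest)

By the first rule: Osei (paramedic-certified); then Amari, Greco, Reyes, Moreau and Yilmaz (each not paramedic-certified).
Among Amari, Greco, Reyes, Moreau and Yilmaz, by rank: Amari, Greco and Reyes (Captain) before Moreau (Lieutenant) before Yilmaz (Engineer).
Among Amari, Greco and Reyes, by date of academy graduation (earlier first): Amari and Greco (2005-12-21) before Reyes (2012-06-04).
Amari and Greco both have date of promotion to current rank 20 Aug 2003, so the next rule applies.
Among Amari and Greco, by total department service (higher first): Amari (22 years) before Greco (5 years).
Order: Osei, Amari, Greco, Reyes, Moreau, Yilmaz. So position 5.

5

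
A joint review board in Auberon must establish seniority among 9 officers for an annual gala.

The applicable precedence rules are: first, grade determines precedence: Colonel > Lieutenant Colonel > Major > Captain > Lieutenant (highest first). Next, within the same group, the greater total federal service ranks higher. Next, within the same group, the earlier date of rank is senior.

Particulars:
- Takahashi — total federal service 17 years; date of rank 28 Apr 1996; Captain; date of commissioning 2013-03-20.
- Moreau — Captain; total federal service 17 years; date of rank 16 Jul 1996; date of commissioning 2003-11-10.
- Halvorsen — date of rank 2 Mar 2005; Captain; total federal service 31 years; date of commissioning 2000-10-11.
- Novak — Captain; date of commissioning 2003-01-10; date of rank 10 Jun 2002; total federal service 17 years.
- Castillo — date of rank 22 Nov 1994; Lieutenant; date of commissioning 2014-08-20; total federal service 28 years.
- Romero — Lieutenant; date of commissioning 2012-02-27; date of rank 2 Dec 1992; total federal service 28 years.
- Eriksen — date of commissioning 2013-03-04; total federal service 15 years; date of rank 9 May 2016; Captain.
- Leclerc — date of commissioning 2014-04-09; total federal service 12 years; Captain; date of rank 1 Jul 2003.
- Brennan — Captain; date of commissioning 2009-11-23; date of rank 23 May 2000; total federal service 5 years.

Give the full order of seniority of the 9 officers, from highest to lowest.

By grade: Halvorsen, Takahashi, Moreau, Novak, Eriksen, Leclerc and Brennan (Captain); then Romero and Castillo (Lieutenant).
Among Halvorsen, Takahashi, Moreau, Novak, Eriksen, Leclerc and Brennan, by total federal service (higher first): Halvorsen (31 years) before Takahashi, Moreau and Novak (17 years) before Eriksen (15 years) before Leclerc (12 years) before Brennan (5 years).
Among Takahashi, Moreau and Novak, by date of rank (earlier first): Takahashi (28 Apr 1996) before Moreau (16 Jul 1996) before Novak (10 Jun 2002).
Romero and Castillo both have total federal service 28 years, so the next rule applies.
Among Romero and Castillo, by date of rank (earlier first): Romero (2 Dec 1992) before Castillo (22 Nov 1994).
Full order: Halvorsen, Takahashi, Moreau, Novak, Eriksen, Leclerc, Brennan, Romero, Castillo.

Halvorsen, Takahashi, Moreau, Novak, Eriksen, Leclerc, Brennan, Romero, Castillo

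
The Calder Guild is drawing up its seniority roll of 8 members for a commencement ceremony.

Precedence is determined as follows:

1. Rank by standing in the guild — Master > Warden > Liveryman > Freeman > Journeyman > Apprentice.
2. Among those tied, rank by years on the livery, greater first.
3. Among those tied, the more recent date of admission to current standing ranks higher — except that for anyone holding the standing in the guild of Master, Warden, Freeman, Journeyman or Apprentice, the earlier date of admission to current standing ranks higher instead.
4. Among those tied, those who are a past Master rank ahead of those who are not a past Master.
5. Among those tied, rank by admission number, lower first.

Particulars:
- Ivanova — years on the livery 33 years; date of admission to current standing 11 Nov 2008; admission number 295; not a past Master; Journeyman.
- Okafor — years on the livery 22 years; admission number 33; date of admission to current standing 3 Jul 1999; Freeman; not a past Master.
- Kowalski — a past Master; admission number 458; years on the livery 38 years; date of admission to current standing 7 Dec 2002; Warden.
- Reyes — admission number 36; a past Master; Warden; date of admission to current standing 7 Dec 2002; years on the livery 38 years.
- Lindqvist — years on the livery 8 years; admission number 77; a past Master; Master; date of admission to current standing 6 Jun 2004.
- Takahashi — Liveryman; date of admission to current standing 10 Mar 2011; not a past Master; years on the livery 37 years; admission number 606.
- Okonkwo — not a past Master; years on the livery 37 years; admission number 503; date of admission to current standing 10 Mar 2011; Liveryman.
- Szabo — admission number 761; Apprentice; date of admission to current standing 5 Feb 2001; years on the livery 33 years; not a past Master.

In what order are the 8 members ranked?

Lindqvist, Reyes, Kowalski, Okonkwo, Takahashi, Okafor, Ivanova, Szabo

By standing in the guild: Lindqvist (Master); then Reyes and Kowalski (Warden); then Okonkwo and Takahashi (Liveryman); then Okafor (Freeman); then Ivanova (Journeyman); then Szabo (Apprentice).
Reyes and Kowalski both have years on the livery 38 years, so the next rule applies.
Reyes and Kowalski both have date of admission to current standing 7 Dec 2002, so the next rule applies.
Reyes and Kowalski are each a past Master, so the next rule applies.
Among Reyes and Kowalski, by admission number (lower first): Reyes (36) before Kowalski (458).
Okonkwo and Takahashi both have years on the livery 37 years, so the next rule applies.
Okonkwo and Takahashi both have date of admission to current standing 10 Mar 2011, so the next rule applies.
Okonkwo and Takahashi are each not a past Master, so the next rule applies.
Among Okonkwo and Takahashi, by admission number (lower first): Okonkwo (503) before Takahashi (606).
Full order: Lindqvist, Reyes, Kowalski, Okonkwo, Takahashi, Okafor, Ivanova, Szabo.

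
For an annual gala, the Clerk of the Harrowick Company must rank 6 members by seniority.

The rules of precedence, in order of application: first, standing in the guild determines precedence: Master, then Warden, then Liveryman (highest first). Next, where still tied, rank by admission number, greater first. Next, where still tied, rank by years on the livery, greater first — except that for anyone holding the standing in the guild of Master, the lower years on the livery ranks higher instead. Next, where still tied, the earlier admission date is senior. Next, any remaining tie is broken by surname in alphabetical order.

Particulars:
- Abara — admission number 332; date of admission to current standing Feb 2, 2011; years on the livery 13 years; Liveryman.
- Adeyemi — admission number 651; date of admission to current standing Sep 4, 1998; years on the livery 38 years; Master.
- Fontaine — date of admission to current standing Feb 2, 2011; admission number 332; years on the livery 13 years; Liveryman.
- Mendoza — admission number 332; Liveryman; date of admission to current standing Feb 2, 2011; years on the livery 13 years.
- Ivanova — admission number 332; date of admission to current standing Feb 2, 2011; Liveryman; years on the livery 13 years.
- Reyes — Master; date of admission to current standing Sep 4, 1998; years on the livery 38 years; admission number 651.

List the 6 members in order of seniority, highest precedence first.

Adeyemi, Reyes, Abara, Fontaine, Ivanova, Mendoza

By standing in the guild: Adeyemi and Reyes (Master); then Abara, Fontaine, Ivanova and Mendoza (Liveryman).
Adeyemi and Reyes both have admission number 651, so the next rule applies.
Adeyemi and Reyes both have years on the livery 38 years, so the next rule applies.
Adeyemi and Reyes both have date of admission to current standing Sep 4, 1998, so the next rule applies.
Among Adeyemi and Reyes, alphabetically by surname: Adeyemi before Reyes.
Abara, Fontaine, Ivanova and Mendoza all have admission number 332, so the next rule applies.
Abara, Fontaine, Ivanova and Mendoza all have years on the livery 13 years, so the next rule applies.
Abara, Fontaine, Ivanova and Mendoza all have date of admission to current standing Feb 2, 2011, so the next rule applies.
Among Abara, Fontaine, Ivanova and Mendoza, alphabetically by surname: Abara before Fontaine before Ivanova before Mendoza.
Full order: Adeyemi, Reyes, Abara, Fontaine, Ivanova, Mendoza.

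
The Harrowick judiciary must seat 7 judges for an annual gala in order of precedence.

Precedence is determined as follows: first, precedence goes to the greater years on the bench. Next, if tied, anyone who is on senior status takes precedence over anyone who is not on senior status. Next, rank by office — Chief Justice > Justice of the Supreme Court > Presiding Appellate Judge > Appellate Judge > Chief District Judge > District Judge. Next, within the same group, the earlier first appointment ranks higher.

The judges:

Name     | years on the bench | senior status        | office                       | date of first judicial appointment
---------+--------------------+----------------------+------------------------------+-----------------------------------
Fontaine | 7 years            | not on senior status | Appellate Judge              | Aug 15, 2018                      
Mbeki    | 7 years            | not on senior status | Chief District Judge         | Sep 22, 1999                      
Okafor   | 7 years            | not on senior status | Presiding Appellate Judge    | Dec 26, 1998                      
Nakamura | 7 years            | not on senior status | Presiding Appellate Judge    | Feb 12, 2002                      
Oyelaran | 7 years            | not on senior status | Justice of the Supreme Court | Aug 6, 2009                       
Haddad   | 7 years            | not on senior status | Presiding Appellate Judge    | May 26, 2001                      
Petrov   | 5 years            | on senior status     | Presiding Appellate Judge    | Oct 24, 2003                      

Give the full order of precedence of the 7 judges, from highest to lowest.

Oyelaran, Okafor, Haddad, Nakamura, Fontaine, Mbeki, Petrov

By years on the bench (higher first): Oyelaran, Okafor, Haddad, Nakamura, Fontaine and Mbeki (each 7 years); then Petrov (5 years).
Oyelaran, Okafor, Haddad, Nakamura, Fontaine and Mbeki are each not on senior status, so the next rule applies.
Among Oyelaran, Okafor, Haddad, Nakamura, Fontaine and Mbeki, by office: Oyelaran (Justice of the Supreme Court) before Okafor, Haddad and Nakamura (Presiding Appellate Judge) before Fontaine (Appellate Judge) before Mbeki (Chief District Judge).
Among Okafor, Haddad and Nakamura, by date of first judicial appointment (earlier first): Okafor (Dec 26, 1998) before Haddad (May 26, 2001) before Nakamura (Feb 12, 2002).
Full order: Oyelaran, Okafor, Haddad, Nakamura, Fontaine, Mbeki, Petrov.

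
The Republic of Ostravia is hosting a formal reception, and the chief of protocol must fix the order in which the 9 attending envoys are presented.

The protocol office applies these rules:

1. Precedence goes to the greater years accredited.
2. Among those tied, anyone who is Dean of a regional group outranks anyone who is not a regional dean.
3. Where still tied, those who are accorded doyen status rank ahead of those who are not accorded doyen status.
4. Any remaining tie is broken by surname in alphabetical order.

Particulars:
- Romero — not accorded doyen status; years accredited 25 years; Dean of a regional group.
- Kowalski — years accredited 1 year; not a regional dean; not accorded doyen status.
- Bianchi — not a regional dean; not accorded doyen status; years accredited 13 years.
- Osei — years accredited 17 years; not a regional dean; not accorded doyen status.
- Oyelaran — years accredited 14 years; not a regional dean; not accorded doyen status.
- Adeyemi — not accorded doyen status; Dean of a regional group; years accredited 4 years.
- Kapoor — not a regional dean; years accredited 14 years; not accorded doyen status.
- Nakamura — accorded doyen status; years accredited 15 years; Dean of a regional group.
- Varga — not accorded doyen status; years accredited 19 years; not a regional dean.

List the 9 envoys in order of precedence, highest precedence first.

By years accredited (higher first): Romero (25 years); then Varga (19 years); then Osei (17 years); then Nakamura (15 years); then Kapoor and Oyelaran (both 14 years); then Bianchi (13 years); then Adeyemi (4 years); then Kowalski (1 year).
Kapoor and Oyelaran are each not a regional dean, so the next rule applies.
Kapoor and Oyelaran are each not accorded doyen status, so the next rule applies.
Among Kapoor and Oyelaran, alphabetically by surname: Kapoor before Oyelaran.
Full order: Romero, Varga, Osei, Nakamura, Kapoor, Oyelaran, Bianchi, Adeyemi, Kowalski.

Romero, Varga, Osei, Nakamura, Kapoor, Oyelaran, Bianchi, Adeyemi, Kowalski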